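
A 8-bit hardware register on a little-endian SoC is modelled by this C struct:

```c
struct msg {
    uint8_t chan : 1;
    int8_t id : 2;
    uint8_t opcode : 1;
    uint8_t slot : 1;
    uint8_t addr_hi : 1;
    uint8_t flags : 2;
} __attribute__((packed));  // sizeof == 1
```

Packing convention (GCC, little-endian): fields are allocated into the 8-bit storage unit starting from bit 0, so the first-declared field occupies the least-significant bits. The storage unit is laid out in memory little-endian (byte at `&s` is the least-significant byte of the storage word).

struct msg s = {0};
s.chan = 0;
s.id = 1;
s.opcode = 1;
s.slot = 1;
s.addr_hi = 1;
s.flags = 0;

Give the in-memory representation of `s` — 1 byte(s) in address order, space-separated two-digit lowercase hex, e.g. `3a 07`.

3a

chan:1 = 0 → 0x0 << 0 → word 0x00
id:2 = 1 → 0x1 << 1 → word 0x02
opcode:1 = 1 → 0x1 << 3 → word 0x0a
slot:1 = 1 → 0x1 << 4 → word 0x1a
addr_hi:1 = 1 → 0x1 << 5 → word 0x3a
flags:2 = 0 → 0x0 << 6 → word 0x3a
word = 0x3a → little-endian bytes:
  [0]=0x3a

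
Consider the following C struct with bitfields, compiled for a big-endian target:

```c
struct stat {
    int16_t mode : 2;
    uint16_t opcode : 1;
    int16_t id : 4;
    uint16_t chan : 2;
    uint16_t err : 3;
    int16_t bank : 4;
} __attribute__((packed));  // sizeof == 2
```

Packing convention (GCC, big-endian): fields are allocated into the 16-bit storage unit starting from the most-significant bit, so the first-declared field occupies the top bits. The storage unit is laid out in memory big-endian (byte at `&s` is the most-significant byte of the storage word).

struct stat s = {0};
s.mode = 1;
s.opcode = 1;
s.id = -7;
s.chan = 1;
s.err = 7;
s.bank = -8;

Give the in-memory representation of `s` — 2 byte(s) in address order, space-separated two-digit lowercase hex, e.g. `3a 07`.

mode:2 = 1 → 0x1 << 14 → word 0x4000
opcode:1 = 1 → 0x1 << 13 → word 0x6000
id:4 = -7 → 0x9 << 9 → word 0x7200
chan:2 = 1 → 0x1 << 7 → word 0x7280
err:3 = 7 → 0x7 << 4 → word 0x72f0
bank:4 = -8 → 0x8 << 0 → word 0x72f8
word = 0x72f8 → big-endian bytes:
  [0]=0x72  [1]=0xf8

72 f8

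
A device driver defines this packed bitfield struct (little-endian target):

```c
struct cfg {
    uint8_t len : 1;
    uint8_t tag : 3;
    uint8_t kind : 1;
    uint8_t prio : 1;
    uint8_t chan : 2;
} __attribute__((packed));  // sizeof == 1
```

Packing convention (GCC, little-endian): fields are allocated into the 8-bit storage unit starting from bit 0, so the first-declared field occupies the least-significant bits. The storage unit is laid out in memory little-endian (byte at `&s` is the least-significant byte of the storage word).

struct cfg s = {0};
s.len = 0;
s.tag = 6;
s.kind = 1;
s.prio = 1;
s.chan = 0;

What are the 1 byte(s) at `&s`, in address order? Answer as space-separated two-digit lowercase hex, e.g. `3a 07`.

3c

[0+:1] len=0 & 0x1 = 0x0; word=0x00
[1+:3] tag=6 & 0x7 = 0x6; word=0x0c
[4+:1] kind=1 & 0x1 = 0x1; word=0x1c
[5+:1] prio=1 & 0x1 = 0x1; word=0x3c
[6+:2] chan=0 & 0x3 = 0x0; word=0x3c
word = 0x3c → little-endian bytes:
  [0]=0x3c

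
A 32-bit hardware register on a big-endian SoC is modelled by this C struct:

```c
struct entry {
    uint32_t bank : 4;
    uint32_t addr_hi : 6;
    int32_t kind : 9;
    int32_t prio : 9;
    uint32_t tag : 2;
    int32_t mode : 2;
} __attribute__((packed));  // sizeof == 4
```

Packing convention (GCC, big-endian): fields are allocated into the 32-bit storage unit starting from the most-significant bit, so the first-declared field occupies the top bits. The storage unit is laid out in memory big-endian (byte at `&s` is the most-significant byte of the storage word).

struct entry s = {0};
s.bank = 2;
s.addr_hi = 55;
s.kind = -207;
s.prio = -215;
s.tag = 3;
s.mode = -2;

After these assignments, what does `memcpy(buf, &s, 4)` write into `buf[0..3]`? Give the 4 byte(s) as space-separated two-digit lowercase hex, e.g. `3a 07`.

[28+:4] bank=2 & 0xf = 0x2; word=0x20000000
[22+:6] addr_hi=55 & 0x3f = 0x37; word=0x2dc00000
[13+:9] kind=-207 & 0x1ff = 0x131; word=0x2de62000
[4+:9] prio=-215 & 0x1ff = 0x129; word=0x2de63290
[2+:2] tag=3 & 0x3 = 0x3; word=0x2de6329c
[0+:2] mode=-2 & 0x3 = 0x2; word=0x2de6329e
word = 0x2de6329e → big-endian bytes:
  [0]=0x2d  [1]=0xe6  [2]=0x32  [3]=0x9e

2d e6 32 9e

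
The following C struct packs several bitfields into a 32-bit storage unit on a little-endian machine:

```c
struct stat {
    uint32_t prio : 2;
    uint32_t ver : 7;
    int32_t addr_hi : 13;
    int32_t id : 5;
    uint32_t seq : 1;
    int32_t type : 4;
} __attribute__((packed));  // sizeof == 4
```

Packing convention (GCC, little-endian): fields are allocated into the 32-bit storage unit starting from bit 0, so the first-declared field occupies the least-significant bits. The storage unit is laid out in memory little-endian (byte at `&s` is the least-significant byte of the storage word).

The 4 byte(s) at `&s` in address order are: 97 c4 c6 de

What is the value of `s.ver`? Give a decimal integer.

[0]=0x97 [1]=0xc4 [2]=0xc6 [3]=0xde (little-endian) → word 0xdec6c497
prio:2 @ bit 0 → (0xdec6c497>>0)&0x3 = 0x3
ver:7 @ bit 2 → (0xdec6c497>>2)&0x7f = 0x25  ←
addr_hi:13 @ bit 9 → (0xdec6c497>>9)&0x1fff = 0x362
id:5 @ bit 22 → (0xdec6c497>>22)&0x1f = 0x1b
seq:1 @ bit 27 → (0xdec6c497>>27)&0x1 = 0x1
type:4 @ bit 28 → (0xdec6c497>>28)&0xf = 0xd

37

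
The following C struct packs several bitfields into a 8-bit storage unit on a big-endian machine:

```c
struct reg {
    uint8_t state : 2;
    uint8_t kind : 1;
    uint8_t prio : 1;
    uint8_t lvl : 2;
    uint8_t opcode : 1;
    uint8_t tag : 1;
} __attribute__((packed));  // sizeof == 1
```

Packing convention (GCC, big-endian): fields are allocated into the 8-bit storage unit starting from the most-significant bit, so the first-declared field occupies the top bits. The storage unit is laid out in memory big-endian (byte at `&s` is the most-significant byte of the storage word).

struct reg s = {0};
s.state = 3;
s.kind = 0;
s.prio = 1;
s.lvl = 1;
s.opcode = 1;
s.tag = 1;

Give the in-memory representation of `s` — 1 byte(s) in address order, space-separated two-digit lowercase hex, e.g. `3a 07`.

d7

state:2 = 3 → 0x3 << 6 → word 0xc0
kind:1 = 0 → 0x0 << 5 → word 0xc0
prio:1 = 1 → 0x1 << 4 → word 0xd0
lvl:2 = 1 → 0x1 << 2 → word 0xd4
opcode:1 = 1 → 0x1 << 1 → word 0xd6
tag:1 = 1 → 0x1 << 0 → word 0xd7
word = 0xd7 → big-endian bytes:
  [0]=0xd7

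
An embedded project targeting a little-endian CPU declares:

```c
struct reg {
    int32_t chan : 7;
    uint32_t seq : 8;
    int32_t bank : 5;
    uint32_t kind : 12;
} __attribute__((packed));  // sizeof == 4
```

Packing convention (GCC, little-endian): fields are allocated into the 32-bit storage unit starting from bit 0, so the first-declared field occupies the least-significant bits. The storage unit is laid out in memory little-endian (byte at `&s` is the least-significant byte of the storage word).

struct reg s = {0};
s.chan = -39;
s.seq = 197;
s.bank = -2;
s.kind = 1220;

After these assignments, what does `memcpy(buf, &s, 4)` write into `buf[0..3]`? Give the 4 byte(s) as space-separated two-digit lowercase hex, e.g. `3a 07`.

[0+:7] chan=-39 & 0x7f = 0x59; word=0x00000059
[7+:8] seq=197 & 0xff = 0xc5; word=0x000062d9
[15+:5] bank=-2 & 0x1f = 0x1e; word=0x000f62d9
[20+:12] kind=1220 & 0xfff = 0x4c4; word=0x4c4f62d9
word = 0x4c4f62d9 → little-endian bytes:
  [0]=0xd9  [1]=0x62  [2]=0x4f  [3]=0x4c

d9 62 4f 4c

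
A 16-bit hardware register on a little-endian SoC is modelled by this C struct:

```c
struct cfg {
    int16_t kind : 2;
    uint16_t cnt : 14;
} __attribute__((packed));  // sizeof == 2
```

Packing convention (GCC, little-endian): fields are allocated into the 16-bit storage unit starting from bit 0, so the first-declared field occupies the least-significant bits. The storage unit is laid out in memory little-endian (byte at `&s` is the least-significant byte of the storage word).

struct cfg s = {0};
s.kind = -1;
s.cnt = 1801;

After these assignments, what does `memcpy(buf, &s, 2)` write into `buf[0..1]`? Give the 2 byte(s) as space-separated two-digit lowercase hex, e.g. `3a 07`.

27 1c

kind (2b) val=-1 bits=0x3 at bit 0: 0x0003
cnt (14b) val=1801 bits=0x709 at bit 2: 0x1c27
word = 0x1c27 → little-endian bytes:
  [0]=0x27  [1]=0x1c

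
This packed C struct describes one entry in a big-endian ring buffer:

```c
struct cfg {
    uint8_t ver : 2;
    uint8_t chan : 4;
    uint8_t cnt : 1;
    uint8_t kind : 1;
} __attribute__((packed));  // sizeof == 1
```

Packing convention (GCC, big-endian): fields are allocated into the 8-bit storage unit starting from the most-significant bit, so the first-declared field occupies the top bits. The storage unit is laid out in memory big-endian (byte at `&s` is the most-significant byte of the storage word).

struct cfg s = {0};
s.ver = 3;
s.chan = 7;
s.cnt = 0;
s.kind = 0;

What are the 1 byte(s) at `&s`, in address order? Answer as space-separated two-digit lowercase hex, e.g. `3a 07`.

dc

ver (2b) val=3 bits=0x3 at bit 6: 0xc0
chan (4b) val=7 bits=0x7 at bit 2: 0xdc
cnt (1b) val=0 bits=0x0 at bit 1: 0xdc
kind (1b) val=0 bits=0x0 at bit 0: 0xdc
word = 0xdc → big-endian bytes:
  [0]=0xdc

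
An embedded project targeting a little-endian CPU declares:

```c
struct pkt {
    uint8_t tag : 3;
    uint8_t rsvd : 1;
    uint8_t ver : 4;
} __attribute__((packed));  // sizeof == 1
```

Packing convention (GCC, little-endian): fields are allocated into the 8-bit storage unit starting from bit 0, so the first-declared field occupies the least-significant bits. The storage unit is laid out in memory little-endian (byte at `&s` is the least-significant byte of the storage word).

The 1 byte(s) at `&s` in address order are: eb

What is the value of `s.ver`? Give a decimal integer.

14

[0]=0xeb (little-endian) → word 0xeb
tag [0+:3] = (word>>0) & 0x7 = 3
rsvd [3+:1] = (word>>3) & 0x1 = 1
ver [4+:4] = (word>>4) & 0xf = 14  ←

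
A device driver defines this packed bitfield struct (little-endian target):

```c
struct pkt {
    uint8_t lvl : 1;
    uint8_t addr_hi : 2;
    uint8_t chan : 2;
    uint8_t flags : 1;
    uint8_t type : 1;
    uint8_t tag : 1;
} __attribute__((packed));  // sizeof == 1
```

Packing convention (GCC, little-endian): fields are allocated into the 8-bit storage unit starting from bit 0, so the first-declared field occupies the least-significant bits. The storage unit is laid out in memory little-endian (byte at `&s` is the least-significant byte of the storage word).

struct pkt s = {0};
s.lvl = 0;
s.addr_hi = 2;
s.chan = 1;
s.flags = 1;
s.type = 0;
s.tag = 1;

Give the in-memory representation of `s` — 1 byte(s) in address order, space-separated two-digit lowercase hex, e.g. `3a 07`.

[0+:1] lvl=0 & 0x1 = 0x0; word=0x00
[1+:2] addr_hi=2 & 0x3 = 0x2; word=0x04
[3+:2] chan=1 & 0x3 = 0x1; word=0x0c
[5+:1] flags=1 & 0x1 = 0x1; word=0x2c
[6+:1] type=0 & 0x1 = 0x0; word=0x2c
[7+:1] tag=1 & 0x1 = 0x1; word=0xac
word = 0xac → little-endian bytes:
  [0]=0xac

ac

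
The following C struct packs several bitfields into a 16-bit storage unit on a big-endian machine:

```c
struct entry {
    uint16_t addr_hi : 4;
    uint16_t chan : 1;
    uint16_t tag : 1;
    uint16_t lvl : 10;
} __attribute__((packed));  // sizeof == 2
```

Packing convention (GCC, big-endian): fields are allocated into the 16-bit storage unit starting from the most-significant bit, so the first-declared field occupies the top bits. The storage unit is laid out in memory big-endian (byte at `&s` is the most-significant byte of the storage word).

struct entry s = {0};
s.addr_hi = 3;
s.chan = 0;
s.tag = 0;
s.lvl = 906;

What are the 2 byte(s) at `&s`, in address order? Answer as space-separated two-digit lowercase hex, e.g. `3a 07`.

33 8a

addr_hi (4b) val=3 bits=0x3 at bit 12: 0x3000
chan (1b) val=0 bits=0x0 at bit 11: 0x3000
tag (1b) val=0 bits=0x0 at bit 10: 0x3000
lvl (10b) val=906 bits=0x38a at bit 0: 0x338a
word = 0x338a → big-endian bytes:
  [0]=0x33  [1]=0x8a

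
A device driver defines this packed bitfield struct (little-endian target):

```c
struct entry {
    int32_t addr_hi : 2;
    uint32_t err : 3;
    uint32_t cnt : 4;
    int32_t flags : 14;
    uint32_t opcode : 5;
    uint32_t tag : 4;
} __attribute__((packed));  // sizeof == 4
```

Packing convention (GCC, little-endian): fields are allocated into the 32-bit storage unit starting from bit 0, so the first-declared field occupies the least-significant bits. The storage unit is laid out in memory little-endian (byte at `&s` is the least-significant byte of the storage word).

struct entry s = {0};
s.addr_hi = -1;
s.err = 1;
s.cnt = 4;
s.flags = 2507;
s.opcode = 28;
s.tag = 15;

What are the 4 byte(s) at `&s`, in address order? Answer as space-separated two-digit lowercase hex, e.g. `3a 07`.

87 96 13 fe

addr_hi:2 = -1 → 0x3 << 0 → word 0x00000003
err:3 = 1 → 0x1 << 2 → word 0x00000007
cnt:4 = 4 → 0x4 << 5 → word 0x00000087
flags:14 = 2507 → 0x9cb << 9 → word 0x00139687
opcode:5 = 28 → 0x1c << 23 → word 0x0e139687
tag:4 = 15 → 0xf << 28 → word 0xfe139687
word = 0xfe139687 → little-endian bytes:
  [0]=0x87  [1]=0x96  [2]=0x13  [3]=0xfe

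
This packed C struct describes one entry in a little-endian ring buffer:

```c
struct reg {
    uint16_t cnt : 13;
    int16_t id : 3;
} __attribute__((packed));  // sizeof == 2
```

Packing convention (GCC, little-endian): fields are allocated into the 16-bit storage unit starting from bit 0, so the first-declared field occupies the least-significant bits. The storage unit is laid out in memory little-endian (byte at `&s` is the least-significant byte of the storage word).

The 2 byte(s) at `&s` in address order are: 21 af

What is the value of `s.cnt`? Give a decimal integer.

[0]=0x21 [1]=0xaf (little-endian) → word 0xaf21
cnt [0+:13] = (word>>0) & 0x1fff = 3873  ←
id [13+:3] = (word>>13) & 0x7 = 5

3873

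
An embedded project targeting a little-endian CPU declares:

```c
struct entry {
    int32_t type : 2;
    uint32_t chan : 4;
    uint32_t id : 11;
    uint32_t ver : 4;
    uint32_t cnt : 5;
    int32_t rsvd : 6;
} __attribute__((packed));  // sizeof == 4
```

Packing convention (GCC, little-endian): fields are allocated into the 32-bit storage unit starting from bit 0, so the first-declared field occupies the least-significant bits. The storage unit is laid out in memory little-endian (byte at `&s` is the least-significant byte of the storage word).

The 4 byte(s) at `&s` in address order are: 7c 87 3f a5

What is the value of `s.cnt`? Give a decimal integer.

[0]=0x7c [1]=0x87 [2]=0x3f [3]=0xa5 (little-endian) → word 0xa53f877c
type:2 @ bit 0 → (0xa53f877c>>0)&0x3 = 0x0
chan:4 @ bit 2 → (0xa53f877c>>2)&0xf = 0xf
id:11 @ bit 6 → (0xa53f877c>>6)&0x7ff = 0x61d
ver:4 @ bit 17 → (0xa53f877c>>17)&0xf = 0xf
cnt:5 @ bit 21 → (0xa53f877c>>21)&0x1f = 0x9  ←
rsvd:6 @ bit 26 → (0xa53f877c>>26)&0x3f = 0x29

9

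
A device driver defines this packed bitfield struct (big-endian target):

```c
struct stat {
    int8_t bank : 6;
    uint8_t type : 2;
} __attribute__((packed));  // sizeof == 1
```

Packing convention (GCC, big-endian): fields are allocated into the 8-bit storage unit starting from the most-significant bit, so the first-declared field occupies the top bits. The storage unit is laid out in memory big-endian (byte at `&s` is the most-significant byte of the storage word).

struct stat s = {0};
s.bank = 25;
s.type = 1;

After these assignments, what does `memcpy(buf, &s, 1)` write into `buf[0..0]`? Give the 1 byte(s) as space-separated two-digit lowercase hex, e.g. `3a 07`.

65

bank (6b) val=25 bits=0x19 at bit 2: 0x64
type (2b) val=1 bits=0x1 at bit 0: 0x65
word = 0x65 → big-endian bytes:
  [0]=0x65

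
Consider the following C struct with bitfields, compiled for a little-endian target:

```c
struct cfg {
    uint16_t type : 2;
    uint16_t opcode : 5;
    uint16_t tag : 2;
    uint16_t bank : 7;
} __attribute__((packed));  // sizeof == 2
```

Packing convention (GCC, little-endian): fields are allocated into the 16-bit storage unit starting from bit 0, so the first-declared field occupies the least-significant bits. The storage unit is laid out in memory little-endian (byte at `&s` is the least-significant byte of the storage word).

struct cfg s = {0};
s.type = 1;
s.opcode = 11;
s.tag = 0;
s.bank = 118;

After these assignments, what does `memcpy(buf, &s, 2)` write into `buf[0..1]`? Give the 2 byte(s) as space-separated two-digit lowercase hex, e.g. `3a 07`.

2d ec

[0+:2] type=1 & 0x3 = 0x1; word=0x0001
[2+:5] opcode=11 & 0x1f = 0xb; word=0x002d
[7+:2] tag=0 & 0x3 = 0x0; word=0x002d
[9+:7] bank=118 & 0x7f = 0x76; word=0xec2d
word = 0xec2d → little-endian bytes:
  [0]=0x2d  [1]=0xec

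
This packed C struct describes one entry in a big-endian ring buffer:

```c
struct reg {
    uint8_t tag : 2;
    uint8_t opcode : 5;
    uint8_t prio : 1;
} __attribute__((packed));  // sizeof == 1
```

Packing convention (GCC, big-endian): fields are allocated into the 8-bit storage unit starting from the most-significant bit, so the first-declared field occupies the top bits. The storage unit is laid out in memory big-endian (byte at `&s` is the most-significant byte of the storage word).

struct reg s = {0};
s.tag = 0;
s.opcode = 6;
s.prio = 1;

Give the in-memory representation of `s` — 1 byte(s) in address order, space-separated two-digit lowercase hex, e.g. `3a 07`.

tag:2 = 0 → 0x0 << 6 → word 0x00
opcode:5 = 6 → 0x6 << 1 → word 0x0c
prio:1 = 1 → 0x1 << 0 → word 0x0d
word = 0x0d → big-endian bytes:
  [0]=0x0d

0d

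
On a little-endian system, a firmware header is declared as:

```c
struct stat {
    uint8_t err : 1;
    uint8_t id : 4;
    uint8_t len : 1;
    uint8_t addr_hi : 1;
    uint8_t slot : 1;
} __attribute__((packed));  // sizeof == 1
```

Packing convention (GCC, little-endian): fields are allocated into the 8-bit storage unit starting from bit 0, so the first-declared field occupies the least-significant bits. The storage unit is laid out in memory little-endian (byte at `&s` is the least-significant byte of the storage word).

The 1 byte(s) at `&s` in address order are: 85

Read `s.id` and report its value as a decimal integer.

[0]=0x85 (little-endian) → word 0x85
err [0+:1] = (word>>0) & 0x1 = 1
id [1+:4] = (word>>1) & 0xf = 2  ←
len [5+:1] = (word>>5) & 0x1 = 0
addr_hi [6+:1] = (word>>6) & 0x1 = 0
slot [7+:1] = (word>>7) & 0x1 = 1

2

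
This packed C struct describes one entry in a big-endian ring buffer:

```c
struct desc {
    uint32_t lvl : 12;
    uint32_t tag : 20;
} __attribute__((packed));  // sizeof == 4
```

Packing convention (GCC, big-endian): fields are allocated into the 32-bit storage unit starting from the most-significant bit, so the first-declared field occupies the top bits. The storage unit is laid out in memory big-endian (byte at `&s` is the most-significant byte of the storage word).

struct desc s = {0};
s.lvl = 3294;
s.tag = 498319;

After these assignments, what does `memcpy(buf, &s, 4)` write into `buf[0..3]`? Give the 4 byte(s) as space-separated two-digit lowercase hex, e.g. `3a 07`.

lvl:12 = 3294 → 0xcde << 20 → word 0xcde00000
tag:20 = 498319 → 0x79a8f << 0 → word 0xcde79a8f
word = 0xcde79a8f → big-endian bytes:
  [0]=0xcd  [1]=0xe7  [2]=0x9a  [3]=0x8f

cd e7 9a 8f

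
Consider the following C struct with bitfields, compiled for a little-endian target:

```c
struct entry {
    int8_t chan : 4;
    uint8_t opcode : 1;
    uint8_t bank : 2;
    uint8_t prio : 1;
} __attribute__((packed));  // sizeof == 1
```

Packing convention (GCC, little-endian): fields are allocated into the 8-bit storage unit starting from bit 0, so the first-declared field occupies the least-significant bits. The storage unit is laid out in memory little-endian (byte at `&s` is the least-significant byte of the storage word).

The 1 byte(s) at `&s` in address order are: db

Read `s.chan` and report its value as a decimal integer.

[0]=0xdb (little-endian) → word 0xdb
chan [0+:4] = (word>>0) & 0xf = 11  ←
opcode [4+:1] = (word>>4) & 0x1 = 1
bank [5+:2] = (word>>5) & 0x3 = 2
prio [7+:1] = (word>>7) & 0x1 = 1
chan signed 4b, MSB=1: 11 - 16 = -5

-5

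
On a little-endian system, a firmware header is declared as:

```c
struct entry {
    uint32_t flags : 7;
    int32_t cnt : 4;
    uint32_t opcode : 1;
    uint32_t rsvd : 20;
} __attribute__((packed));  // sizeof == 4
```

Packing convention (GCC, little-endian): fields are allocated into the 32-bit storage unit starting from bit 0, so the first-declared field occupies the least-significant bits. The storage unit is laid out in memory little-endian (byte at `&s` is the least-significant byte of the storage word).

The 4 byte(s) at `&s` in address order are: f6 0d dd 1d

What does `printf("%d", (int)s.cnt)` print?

[0]=0xf6 [1]=0x0d [2]=0xdd [3]=0x1d (little-endian) → word 0x1ddd0df6
flags [0+:7] = (word>>0) & 0x7f = 118
cnt [7+:4] = (word>>7) & 0xf = 11  ←
opcode [11+:1] = (word>>11) & 0x1 = 1
rsvd [12+:20] = (word>>12) & 0xfffff = 122320
cnt signed 4b, MSB=1: 11 - 16 = -5

-5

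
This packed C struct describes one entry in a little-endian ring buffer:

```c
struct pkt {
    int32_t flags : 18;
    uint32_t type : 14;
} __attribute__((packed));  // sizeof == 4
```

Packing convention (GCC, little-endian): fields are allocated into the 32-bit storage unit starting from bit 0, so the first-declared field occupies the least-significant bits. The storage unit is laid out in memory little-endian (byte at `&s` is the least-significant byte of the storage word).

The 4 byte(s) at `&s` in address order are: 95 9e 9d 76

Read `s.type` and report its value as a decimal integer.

[0]=0x95 [1]=0x9e [2]=0x9d [3]=0x76 (little-endian) → word 0x769d9e95
flags [0+:18] = (word>>0) & 0x3ffff = 106133
type [18+:14] = (word>>18) & 0x3fff = 7591  ←

7591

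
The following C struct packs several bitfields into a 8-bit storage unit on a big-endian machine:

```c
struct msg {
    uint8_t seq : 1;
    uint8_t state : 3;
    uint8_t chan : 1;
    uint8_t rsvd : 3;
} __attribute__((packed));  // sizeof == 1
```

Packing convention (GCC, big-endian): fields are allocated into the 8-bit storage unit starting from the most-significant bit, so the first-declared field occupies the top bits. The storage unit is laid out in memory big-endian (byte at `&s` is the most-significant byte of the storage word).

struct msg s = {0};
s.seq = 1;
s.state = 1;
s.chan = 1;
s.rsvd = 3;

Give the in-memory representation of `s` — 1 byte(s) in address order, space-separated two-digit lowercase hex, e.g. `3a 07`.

seq:1 = 1 → 0x1 << 7 → word 0x80
state:3 = 1 → 0x1 << 4 → word 0x90
chan:1 = 1 → 0x1 << 3 → word 0x98
rsvd:3 = 3 → 0x3 << 0 → word 0x9b
word = 0x9b → big-endian bytes:
  [0]=0x9b

9b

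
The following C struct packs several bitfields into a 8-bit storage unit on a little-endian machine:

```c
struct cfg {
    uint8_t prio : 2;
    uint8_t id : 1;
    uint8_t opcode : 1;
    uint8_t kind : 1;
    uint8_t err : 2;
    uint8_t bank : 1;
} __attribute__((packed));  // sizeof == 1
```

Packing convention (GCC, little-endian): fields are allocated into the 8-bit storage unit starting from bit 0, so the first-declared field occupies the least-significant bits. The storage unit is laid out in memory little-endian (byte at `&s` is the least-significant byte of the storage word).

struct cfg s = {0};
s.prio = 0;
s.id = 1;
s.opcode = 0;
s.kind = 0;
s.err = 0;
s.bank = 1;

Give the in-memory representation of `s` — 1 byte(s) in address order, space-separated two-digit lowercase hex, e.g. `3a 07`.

84

[0+:2] prio=0 & 0x3 = 0x0; word=0x00
[2+:1] id=1 & 0x1 = 0x1; word=0x04
[3+:1] opcode=0 & 0x1 = 0x0; word=0x04
[4+:1] kind=0 & 0x1 = 0x0; word=0x04
[5+:2] err=0 & 0x3 = 0x0; word=0x04
[7+:1] bank=1 & 0x1 = 0x1; word=0x84
word = 0x84 → little-endian bytes:
  [0]=0x84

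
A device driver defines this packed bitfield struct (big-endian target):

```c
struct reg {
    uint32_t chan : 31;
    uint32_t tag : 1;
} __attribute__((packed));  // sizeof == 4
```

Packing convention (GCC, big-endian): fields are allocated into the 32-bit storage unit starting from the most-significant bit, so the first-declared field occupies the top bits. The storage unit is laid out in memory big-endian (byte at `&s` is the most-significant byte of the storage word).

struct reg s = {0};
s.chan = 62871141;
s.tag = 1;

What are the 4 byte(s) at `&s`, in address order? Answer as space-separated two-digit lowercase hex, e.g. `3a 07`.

07 7e ac cb

chan:31 = 62871141 → 0x3bf5665 << 1 → word 0x077eacca
tag:1 = 1 → 0x1 << 0 → word 0x077eaccb
word = 0x077eaccb → big-endian bytes:
  [0]=0x07  [1]=0x7e  [2]=0xac  [3]=0xcb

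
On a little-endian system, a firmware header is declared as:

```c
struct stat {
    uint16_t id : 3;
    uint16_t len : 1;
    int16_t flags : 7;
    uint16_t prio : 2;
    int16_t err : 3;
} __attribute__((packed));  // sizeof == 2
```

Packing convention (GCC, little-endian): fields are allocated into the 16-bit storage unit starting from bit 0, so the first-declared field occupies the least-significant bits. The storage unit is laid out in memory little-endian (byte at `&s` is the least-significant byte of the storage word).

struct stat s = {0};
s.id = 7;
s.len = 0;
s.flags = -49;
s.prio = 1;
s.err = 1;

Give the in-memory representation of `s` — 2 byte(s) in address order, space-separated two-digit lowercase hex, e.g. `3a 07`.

[0+:3] id=7 & 0x7 = 0x7; word=0x0007
[3+:1] len=0 & 0x1 = 0x0; word=0x0007
[4+:7] flags=-49 & 0x7f = 0x4f; word=0x04f7
[11+:2] prio=1 & 0x3 = 0x1; word=0x0cf7
[13+:3] err=1 & 0x7 = 0x1; word=0x2cf7
word = 0x2cf7 → little-endian bytes:
  [0]=0xf7  [1]=0x2c

f7 2c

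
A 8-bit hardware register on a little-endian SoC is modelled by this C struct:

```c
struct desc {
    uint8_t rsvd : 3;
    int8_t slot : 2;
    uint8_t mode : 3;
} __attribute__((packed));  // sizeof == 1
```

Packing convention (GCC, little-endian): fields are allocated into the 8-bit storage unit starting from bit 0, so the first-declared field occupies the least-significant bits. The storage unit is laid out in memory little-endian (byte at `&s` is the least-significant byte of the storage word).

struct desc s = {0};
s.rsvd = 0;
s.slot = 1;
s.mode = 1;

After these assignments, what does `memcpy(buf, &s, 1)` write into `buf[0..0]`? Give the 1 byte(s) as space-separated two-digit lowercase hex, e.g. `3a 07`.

28

[0+:3] rsvd=0 & 0x7 = 0x0; word=0x00
[3+:2] slot=1 & 0x3 = 0x1; word=0x08
[5+:3] mode=1 & 0x7 = 0x1; word=0x28
word = 0x28 → little-endian bytes:
  [0]=0x28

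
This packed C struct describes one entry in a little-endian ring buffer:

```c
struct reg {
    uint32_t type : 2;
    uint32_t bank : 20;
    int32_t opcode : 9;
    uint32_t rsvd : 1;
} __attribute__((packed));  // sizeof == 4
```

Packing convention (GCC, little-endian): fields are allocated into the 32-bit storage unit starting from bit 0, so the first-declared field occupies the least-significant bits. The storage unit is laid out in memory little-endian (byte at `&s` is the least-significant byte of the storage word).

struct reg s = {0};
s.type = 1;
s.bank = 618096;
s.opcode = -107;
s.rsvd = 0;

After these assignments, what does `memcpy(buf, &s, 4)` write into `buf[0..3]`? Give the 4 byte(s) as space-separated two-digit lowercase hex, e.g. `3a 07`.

[0+:2] type=1 & 0x3 = 0x1; word=0x00000001
[2+:20] bank=618096 & 0xfffff = 0x96e70; word=0x0025b9c1
[22+:9] opcode=-107 & 0x1ff = 0x195; word=0x6565b9c1
[31+:1] rsvd=0 & 0x1 = 0x0; word=0x6565b9c1
word = 0x6565b9c1 → little-endian bytes:
  [0]=0xc1  [1]=0xb9  [2]=0x65  [3]=0x65

c1 b9 65 65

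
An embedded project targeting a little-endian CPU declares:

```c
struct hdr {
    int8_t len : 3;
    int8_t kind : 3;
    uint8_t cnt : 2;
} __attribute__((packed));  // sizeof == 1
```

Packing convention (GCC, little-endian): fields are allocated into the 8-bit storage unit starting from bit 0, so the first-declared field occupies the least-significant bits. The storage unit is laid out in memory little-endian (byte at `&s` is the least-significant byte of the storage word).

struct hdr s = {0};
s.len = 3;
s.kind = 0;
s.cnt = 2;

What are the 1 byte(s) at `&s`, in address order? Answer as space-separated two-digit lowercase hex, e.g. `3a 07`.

[0+:3] len=3 & 0x7 = 0x3; word=0x03
[3+:3] kind=0 & 0x7 = 0x0; word=0x03
[6+:2] cnt=2 & 0x3 = 0x2; word=0x83
word = 0x83 → little-endian bytes:
  [0]=0x83

83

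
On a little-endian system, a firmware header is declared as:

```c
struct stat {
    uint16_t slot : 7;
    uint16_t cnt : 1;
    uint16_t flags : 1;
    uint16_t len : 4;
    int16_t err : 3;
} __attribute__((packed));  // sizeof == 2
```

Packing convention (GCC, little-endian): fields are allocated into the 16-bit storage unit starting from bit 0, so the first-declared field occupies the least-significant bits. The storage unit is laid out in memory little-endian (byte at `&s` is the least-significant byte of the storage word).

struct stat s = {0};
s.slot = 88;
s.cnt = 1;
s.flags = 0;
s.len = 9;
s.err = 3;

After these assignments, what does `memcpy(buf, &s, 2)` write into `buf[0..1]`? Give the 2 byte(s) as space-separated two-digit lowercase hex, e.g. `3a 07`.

slot (7b) val=88 bits=0x58 at bit 0: 0x0058
cnt (1b) val=1 bits=0x1 at bit 7: 0x00d8
flags (1b) val=0 bits=0x0 at bit 8: 0x00d8
len (4b) val=9 bits=0x9 at bit 9: 0x12d8
err (3b) val=3 bits=0x3 at bit 13: 0x72d8
word = 0x72d8 → little-endian bytes:
  [0]=0xd8  [1]=0x72

d8 72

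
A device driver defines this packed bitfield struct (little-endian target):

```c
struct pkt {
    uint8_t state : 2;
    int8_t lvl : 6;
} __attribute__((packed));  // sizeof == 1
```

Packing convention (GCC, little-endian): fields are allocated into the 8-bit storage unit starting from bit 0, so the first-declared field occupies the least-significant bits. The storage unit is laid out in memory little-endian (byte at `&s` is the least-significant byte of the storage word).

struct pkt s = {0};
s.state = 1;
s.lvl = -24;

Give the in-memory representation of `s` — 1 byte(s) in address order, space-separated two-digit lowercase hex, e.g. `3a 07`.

a1

state:2 = 1 → 0x1 << 0 → word 0x01
lvl:6 = -24 → 0x28 << 2 → word 0xa1
word = 0xa1 → little-endian bytes:
  [0]=0xa1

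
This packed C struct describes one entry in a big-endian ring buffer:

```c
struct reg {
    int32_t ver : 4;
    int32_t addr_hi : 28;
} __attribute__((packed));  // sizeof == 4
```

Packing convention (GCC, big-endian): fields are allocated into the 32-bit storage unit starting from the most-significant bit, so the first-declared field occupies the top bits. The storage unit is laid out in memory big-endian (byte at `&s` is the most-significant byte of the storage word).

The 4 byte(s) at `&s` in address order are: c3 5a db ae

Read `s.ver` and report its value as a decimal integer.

-4

[0]=0xc3 [1]=0x5a [2]=0xdb [3]=0xae (big-endian) → word 0xc35adbae
ver:4 @ bit 28 → (0xc35adbae>>28)&0xf = 0xc  ←
addr_hi:28 @ bit 0 → (0xc35adbae>>0)&0xfffffff = 0x35adbae
ver signed 4b, MSB=1: 12 - 16 = -4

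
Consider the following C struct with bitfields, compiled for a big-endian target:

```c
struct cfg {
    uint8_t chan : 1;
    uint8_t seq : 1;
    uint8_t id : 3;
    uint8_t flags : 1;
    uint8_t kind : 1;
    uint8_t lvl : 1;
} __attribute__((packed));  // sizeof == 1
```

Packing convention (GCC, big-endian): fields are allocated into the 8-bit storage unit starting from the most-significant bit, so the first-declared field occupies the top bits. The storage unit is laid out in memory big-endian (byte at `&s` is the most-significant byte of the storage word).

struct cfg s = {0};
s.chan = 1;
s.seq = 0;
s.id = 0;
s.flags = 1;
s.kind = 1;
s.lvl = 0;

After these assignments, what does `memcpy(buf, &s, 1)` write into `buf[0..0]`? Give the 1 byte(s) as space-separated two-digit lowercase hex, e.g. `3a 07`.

86

[7+:1] chan=1 & 0x1 = 0x1; word=0x80
[6+:1] seq=0 & 0x1 = 0x0; word=0x80
[3+:3] id=0 & 0x7 = 0x0; word=0x80
[2+:1] flags=1 & 0x1 = 0x1; word=0x84
[1+:1] kind=1 & 0x1 = 0x1; word=0x86
[0+:1] lvl=0 & 0x1 = 0x0; word=0x86
word = 0x86 → big-endian bytes:
  [0]=0x86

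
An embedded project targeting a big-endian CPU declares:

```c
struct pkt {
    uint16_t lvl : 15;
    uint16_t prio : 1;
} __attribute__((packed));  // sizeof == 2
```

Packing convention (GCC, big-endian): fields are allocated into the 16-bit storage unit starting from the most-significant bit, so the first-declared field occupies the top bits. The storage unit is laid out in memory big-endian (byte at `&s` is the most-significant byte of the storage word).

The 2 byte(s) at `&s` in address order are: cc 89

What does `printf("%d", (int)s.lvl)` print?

26180

[0]=0xcc [1]=0x89 (big-endian) → word 0xcc89
lvl:15 @ bit 1 → (0xcc89>>1)&0x7fff = 0x6644  ←
prio:1 @ bit 0 → (0xcc89>>0)&0x1 = 0x1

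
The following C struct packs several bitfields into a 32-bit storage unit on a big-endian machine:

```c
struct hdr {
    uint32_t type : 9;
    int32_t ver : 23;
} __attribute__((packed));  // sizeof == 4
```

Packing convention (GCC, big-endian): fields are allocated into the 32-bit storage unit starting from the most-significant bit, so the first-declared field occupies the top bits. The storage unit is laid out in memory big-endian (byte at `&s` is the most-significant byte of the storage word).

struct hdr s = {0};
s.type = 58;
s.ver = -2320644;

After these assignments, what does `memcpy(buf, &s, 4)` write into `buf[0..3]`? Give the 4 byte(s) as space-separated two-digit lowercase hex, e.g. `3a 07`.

type:9 = 58 → 0x3a << 23 → word 0x1d000000
ver:23 = -2320644 → 0x5c96fc << 0 → word 0x1d5c96fc
word = 0x1d5c96fc → big-endian bytes:
  [0]=0x1d  [1]=0x5c  [2]=0x96  [3]=0xfc

1d 5c 96 fc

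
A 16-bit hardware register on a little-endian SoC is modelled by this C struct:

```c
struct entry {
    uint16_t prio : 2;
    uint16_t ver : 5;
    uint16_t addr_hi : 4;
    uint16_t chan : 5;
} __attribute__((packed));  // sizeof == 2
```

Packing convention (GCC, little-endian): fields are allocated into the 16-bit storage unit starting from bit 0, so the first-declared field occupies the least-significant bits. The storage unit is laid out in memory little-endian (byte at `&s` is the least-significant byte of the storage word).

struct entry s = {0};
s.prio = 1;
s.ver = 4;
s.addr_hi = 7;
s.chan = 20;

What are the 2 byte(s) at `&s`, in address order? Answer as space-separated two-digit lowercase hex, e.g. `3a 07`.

prio (2b) val=1 bits=0x1 at bit 0: 0x0001
ver (5b) val=4 bits=0x4 at bit 2: 0x0011
addr_hi (4b) val=7 bits=0x7 at bit 7: 0x0391
chan (5b) val=20 bits=0x14 at bit 11: 0xa391
word = 0xa391 → little-endian bytes:
  [0]=0x91  [1]=0xa3

91 a3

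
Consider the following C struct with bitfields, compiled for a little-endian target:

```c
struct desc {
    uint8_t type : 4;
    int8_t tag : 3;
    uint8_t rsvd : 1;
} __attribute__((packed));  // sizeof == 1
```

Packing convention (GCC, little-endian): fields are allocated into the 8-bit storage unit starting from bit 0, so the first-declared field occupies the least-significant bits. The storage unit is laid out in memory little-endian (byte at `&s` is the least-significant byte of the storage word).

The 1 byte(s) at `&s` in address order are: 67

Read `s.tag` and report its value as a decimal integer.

-2

[0]=0x67 (little-endian) → word 0x67
type [0+:4] = (word>>0) & 0xf = 7
tag [4+:3] = (word>>4) & 0x7 = 6  ←
rsvd [7+:1] = (word>>7) & 0x1 = 0
tag signed 3b, MSB=1: 6 - 8 = -2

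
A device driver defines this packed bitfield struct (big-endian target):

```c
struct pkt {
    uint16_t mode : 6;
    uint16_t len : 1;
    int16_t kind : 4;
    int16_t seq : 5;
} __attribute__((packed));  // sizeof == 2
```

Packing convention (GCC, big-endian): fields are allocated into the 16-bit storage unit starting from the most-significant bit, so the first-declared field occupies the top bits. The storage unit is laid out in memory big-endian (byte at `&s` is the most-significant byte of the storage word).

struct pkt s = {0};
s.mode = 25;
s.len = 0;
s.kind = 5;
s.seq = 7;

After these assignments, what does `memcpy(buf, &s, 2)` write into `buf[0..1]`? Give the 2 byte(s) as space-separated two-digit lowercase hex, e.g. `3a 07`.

64 a7

mode:6 = 25 → 0x19 << 10 → word 0x6400
len:1 = 0 → 0x0 << 9 → word 0x6400
kind:4 = 5 → 0x5 << 5 → word 0x64a0
seq:5 = 7 → 0x7 << 0 → word 0x64a7
word = 0x64a7 → big-endian bytes:
  [0]=0x64  [1]=0xa7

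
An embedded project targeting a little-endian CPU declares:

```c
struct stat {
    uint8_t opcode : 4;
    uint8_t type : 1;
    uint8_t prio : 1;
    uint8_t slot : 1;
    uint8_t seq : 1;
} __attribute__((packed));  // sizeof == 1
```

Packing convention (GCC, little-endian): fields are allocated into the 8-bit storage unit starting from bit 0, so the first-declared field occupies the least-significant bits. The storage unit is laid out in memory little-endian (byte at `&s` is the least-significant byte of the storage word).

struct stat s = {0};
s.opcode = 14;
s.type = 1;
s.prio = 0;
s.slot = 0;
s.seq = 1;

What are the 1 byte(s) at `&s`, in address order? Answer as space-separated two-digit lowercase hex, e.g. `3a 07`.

opcode:4 = 14 → 0xe << 0 → word 0x0e
type:1 = 1 → 0x1 << 4 → word 0x1e
prio:1 = 0 → 0x0 << 5 → word 0x1e
slot:1 = 0 → 0x0 << 6 → word 0x1e
seq:1 = 1 → 0x1 << 7 → word 0x9e
word = 0x9e → little-endian bytes:
  [0]=0x9e

9e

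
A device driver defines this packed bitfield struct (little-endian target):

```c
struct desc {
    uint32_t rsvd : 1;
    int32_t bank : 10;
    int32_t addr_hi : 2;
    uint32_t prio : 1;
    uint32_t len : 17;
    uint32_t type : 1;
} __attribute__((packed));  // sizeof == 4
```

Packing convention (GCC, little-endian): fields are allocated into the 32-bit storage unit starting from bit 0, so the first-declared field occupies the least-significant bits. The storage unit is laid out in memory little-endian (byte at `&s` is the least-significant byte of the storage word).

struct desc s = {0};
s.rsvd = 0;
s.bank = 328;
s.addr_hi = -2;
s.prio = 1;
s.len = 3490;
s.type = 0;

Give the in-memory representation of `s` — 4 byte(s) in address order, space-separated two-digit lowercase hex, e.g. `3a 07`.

[0+:1] rsvd=0 & 0x1 = 0x0; word=0x00000000
[1+:10] bank=328 & 0x3ff = 0x148; word=0x00000290
[11+:2] addr_hi=-2 & 0x3 = 0x2; word=0x00001290
[13+:1] prio=1 & 0x1 = 0x1; word=0x00003290
[14+:17] len=3490 & 0x1ffff = 0xda2; word=0x0368b290
[31+:1] type=0 & 0x1 = 0x0; word=0x0368b290
word = 0x0368b290 → little-endian bytes:
  [0]=0x90  [1]=0xb2  [2]=0x68  [3]=0x03

90 b2 68 03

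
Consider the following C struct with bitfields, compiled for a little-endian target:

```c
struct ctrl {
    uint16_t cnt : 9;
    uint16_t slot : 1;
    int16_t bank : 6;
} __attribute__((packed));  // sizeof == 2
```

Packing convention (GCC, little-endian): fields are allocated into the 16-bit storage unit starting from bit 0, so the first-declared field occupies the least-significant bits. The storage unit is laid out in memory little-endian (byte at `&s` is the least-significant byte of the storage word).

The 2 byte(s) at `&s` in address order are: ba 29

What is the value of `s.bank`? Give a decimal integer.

10

[0]=0xba [1]=0x29 (little-endian) → word 0x29ba
cnt:9 @ bit 0 → (0x29ba>>0)&0x1ff = 0x1ba
slot:1 @ bit 9 → (0x29ba>>9)&0x1 = 0x0
bank:6 @ bit 10 → (0x29ba>>10)&0x3f = 0xa  ←
bank signed 6b, MSB=0: value = 10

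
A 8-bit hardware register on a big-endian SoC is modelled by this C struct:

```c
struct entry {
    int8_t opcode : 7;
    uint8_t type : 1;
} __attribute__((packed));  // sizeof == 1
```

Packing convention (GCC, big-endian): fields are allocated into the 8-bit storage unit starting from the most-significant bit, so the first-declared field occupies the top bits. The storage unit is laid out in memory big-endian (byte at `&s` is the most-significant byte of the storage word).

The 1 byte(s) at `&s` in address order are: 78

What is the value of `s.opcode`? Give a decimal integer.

60

[0]=0x78 (big-endian) → word 0x78
opcode [1+:7] = (word>>1) & 0x7f = 60  ←
type [0+:1] = (word>>0) & 0x1 = 0
opcode signed 7b, MSB=0: value = 60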